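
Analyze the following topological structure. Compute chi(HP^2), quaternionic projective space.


HP^2 has one cell in each dimension 0, 4, ..., 4*2 (2+1 cells, all even-dim).
chi = 2 + 1 = 3

3


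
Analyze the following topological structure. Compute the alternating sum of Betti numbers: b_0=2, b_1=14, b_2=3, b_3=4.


chi = sum_k (-1)^k b_k.
= (2) + (-14) + (3) + (-4)
= -13

-13


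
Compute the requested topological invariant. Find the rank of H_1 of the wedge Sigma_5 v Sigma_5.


For a wedge: H_1(A v B) = H_1(A) + H_1(B).
b_1(Sigma_5) = 10, b_1(Sigma_5) = 10.
b_1 = 10 + 10 = 20

20


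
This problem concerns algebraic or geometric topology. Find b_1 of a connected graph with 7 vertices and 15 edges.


For a connected graph: rank(pi_1) = b_1 = E - V + 1 = 1 - chi.
chi = V - E = 7 - 15 = -8.
rank = 1 - (-8) = 15 - 7 + 1 = 9

9


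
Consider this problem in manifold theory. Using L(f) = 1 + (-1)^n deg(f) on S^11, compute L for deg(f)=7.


On S^11: L(f) = tr(f_0*) + (-1)^11 tr(f_11*) = 1 + (-1)^11 * deg(f).
L(f) = 1 + (-1)^11 * 7 = 1 + -7 = -6

-6


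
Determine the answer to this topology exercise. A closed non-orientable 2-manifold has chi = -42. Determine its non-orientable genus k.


chi = 2 - k for closed non-orientable surfaces with k crosscaps.
-42 = 2 - k
k = 2 - (-42) = 44

44


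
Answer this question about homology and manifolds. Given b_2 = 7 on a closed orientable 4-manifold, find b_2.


Poincare duality for closed orientable n-manifolds: b_k = b_{n-k}.
Here n = 4, so b_2 = b_2 = 7

7


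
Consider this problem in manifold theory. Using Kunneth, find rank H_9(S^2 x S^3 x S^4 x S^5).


Each S^d has Poincare polynomial 1 + t^d.
The product S^2 x S^3 x S^4 x S^5 has Poincare polynomial prod(1+t^d_i).
Expanding: b_0=1, b_2=1, b_3=1, b_4=1, b_5=2, b_6=1, b_7=2, b_8=1, b_9=2, b_10=1, b_11=1, b_12=1, b_14=1.
b_9 = 2

2


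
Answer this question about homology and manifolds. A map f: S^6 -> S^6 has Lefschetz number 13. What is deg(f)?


L(f) = 1 + (-1)^6 deg(f) on S^6.
13 = 1 + (-1)^6 * deg(f)
(-1)^6 * deg(f) = 12
deg(f) = 12

12


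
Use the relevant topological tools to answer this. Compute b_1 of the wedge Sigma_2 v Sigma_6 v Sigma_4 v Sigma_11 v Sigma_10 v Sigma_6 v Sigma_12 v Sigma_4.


For a wedge X v Y: reduced H_k(X v Y) = H_k(X) + H_k(Y).
Each Sigma_g contributes b_1 = 2g.
b_1 = 4 + 12 + 8 + 22 + 20 + 12 + 24 + 8 = 110

110


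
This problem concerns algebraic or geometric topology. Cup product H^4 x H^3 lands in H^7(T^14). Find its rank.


Cup product: H^p x H^q -> H^{p+q}; here p+q = 4+3 = 7.
rank H^k(T^n) = C(n,k).
C(14,7) = 3432

3432


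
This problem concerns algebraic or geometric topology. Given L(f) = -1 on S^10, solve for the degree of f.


L(f) = 1 + (-1)^10 deg(f) on S^10.
-1 = 1 + (-1)^10 * deg(f)
(-1)^10 * deg(f) = -2
deg(f) = -2

-2


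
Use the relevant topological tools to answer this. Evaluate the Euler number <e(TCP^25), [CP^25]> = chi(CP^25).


For any closed oriented manifold, <e(TM),[M]> = chi(M).
chi(CP^25) = 25+1 = 26

26


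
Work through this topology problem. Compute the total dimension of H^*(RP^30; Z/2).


H^k(RP^30; Z/2) = Z/2 for each 0 <= k <= 30.
Total dimension = 30 + 1 = 31

31


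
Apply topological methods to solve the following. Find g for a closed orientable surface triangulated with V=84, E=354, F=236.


chi = V - E + F = 84 - 354 + 236 = -34
For orientable closed surface: chi = 2 - 2g, so g = (2 - chi)/2.
g = (2 - (-34)) / 2 = 36 / 2 = 18

18


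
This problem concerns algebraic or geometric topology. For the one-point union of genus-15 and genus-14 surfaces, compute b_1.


For a wedge: H_1(A v B) = H_1(A) + H_1(B).
b_1(Sigma_15) = 30, b_1(Sigma_14) = 28.
b_1 = 30 + 28 = 58

58


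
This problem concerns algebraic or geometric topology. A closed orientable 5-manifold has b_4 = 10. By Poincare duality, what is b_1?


Poincare duality for closed orientable n-manifolds: b_k = b_{n-k}.
Here n = 5, so b_1 = b_4 = 10

10


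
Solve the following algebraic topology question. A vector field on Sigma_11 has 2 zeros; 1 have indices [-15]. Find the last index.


Poincare-Hopf: sum of indices = chi(M).
chi(Sigma_11) = 2 - 2*11 = -20.
Sum of known indices = -15.
x = chi - (sum known) = -20 - (-15) = -5

-5


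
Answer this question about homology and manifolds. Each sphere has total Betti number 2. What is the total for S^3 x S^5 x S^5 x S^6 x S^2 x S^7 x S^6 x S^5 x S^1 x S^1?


Total Betti number is multiplicative under products.
Each S^d (d>=1) has total Betti number 2.
There are 10 sphere factors.
Total = 2^10 = 1024

1024


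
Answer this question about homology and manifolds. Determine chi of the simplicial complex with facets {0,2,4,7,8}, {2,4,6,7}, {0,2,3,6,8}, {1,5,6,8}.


Enumerate all faces; f-vector: f_0=9, f_1=24, f_2=26, f_3=12, f_4=2.
chi = sum (-1)^k f_k = 1

1


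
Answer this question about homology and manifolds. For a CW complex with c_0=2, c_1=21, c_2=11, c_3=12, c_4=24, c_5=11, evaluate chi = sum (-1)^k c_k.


chi = sum_k (-1)^k c_k.
= (-1)^0*2 + (-1)^1*21 + (-1)^2*11 + (-1)^3*12 + (-1)^4*24 + (-1)^5*11
= (2) + (-21) + (11) + (-12) + (24) + (-11)
= -7

-7


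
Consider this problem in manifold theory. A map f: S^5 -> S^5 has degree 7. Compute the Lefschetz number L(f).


On S^5: L(f) = tr(f_0*) + (-1)^5 tr(f_5*) = 1 + (-1)^5 * deg(f).
L(f) = 1 + (-1)^5 * 7 = 1 + -7 = -6

-6


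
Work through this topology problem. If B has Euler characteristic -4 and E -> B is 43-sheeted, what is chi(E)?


For a finite covering: chi(E) = (number of sheets) * chi(B).
chi(E) = 43 * (-4) = -172

-172


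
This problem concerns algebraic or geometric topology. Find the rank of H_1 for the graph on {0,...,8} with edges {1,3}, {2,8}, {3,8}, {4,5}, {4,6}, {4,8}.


b_1 = E - V + (number of components).
E = 6, V = 9, components = 3.
b_1 = 6 - 9 + 3 = 0

0


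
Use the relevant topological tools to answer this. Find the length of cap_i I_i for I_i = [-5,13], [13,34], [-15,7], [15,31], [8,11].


Intersection = [max(a_i), min(b_i)] = [15, 7].
Since 15 > 7, the intersection is empty.
Length = 0

0


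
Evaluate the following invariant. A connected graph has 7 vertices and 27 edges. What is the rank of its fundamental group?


For a connected graph: rank(pi_1) = b_1 = E - V + 1 = 1 - chi.
chi = V - E = 7 - 27 = -20.
rank = 1 - (-20) = 27 - 7 + 1 = 21

21


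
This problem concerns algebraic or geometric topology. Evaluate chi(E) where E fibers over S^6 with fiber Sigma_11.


chi(S^6) = 2 (n even), chi(Sigma_11) = 2 - 2*11 = -20.
chi(E) = 2 * (-20) = -40

-40


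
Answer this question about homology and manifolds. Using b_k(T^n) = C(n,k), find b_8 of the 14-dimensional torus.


By the Kunneth formula, b_k(T^n) = C(n,k).
b_8(T^14) = C(14,8).
C(14,8) = 14!/(8!*6!) = 3003

3003


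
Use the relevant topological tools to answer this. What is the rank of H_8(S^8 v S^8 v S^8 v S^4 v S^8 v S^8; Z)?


For a wedge of spheres, H_k (k>0) is free on one generator per sphere of dimension k.
Spheres of dimension 8: count = 5.
b_8 = 5

5


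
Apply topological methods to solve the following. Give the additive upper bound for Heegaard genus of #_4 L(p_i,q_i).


Heegaard genus satisfies g(A#B) <= g(A) + g(B).
Each lens space has g = 1.
Upper bound: 4 * 1 = 4

4


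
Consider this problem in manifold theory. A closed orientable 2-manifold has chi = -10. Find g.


chi = 2 - 2g for closed orientable surfaces.
-10 = 2 - 2g
2g = 2 - (-10) = 12
g = 6

6


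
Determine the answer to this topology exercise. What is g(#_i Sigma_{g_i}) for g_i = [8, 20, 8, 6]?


Genus is additive under connected sum of orientable surfaces.
g = 8 + 20 + 8 + 6 = 42

42


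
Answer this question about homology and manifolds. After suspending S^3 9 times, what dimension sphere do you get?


Each suspension raises dimension by 1: Sigma S^n = S^{n+1}.
Sigma^9 S^3 = S^{3+9} = S^12

12


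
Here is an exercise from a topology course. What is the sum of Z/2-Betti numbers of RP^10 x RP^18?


dim H^*(RP^n; Z/2) = n+1 (one Z/2 in each degree 0..n).
Total Betti number is multiplicative.
Total = (10+1) * (18+1) = 11 * 19 = 209

209


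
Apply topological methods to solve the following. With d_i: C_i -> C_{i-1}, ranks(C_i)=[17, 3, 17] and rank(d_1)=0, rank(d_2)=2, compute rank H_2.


rank H_k = rank(ker d_k) - rank(im d_{k+1}).
rank(ker d_2) = rank(C_2) - rank(d_2) = 17 - 2 = 15.
rank(im d_{2+1}) = 0.
rank H_2 = 15 - 0 = 15

15


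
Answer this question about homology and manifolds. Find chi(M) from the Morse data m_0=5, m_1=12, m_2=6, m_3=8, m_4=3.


Morse theory: chi(M) = sum_k (-1)^k m_k where m_k = #(index-k critical points).
= (5) + (-12) + (6) + (-8) + (3) = -6

-6


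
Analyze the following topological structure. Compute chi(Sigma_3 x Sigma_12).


chi(Sigma_3) = 2 - 2*3 = -4
chi(Sigma_12) = 2 - 2*12 = -22
chi(product) = (-4) * (-22) = 88

88


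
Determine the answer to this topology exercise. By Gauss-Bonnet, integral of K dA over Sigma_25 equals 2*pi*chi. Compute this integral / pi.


Gauss-Bonnet: integral K dA = 2*pi*chi(M).
chi(Sigma_25) = 2 - 2*25 = -48.
(integral K dA)/pi = 2*chi = 2*(-48) = -96

-96


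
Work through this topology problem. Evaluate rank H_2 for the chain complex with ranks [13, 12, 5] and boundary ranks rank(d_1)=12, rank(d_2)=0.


rank H_k = rank(ker d_k) - rank(im d_{k+1}).
rank(ker d_2) = rank(C_2) - rank(d_2) = 5 - 0 = 5.
rank(im d_{2+1}) = 0.
rank H_2 = 5 - 0 = 5

5


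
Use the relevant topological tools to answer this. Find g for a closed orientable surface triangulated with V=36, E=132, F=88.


chi = V - E + F = 36 - 132 + 88 = -8
For orientable closed surface: chi = 2 - 2g, so g = (2 - chi)/2.
g = (2 - (-8)) / 2 = 10 / 2 = 5

5


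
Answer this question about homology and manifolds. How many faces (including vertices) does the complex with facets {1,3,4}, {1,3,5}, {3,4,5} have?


Each maximal simplex on m vertices has 2^m - 1 nonempty faces.
Take the union (dedupe shared faces).
Total distinct faces = 13

13


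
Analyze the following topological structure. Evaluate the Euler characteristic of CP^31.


CP^31 has one cell in each even dimension 0, 2, ..., 2*31 (31+1 cells total).
All cells are even-dimensional, so chi = number of cells.
chi = 31 + 1 = 32

32


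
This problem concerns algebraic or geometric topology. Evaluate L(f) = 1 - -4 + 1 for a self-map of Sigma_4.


L(f) = tr(f_0*) - tr(f_1*) + tr(f_2*).
= 1 - (-4) + (1)
= 6

6


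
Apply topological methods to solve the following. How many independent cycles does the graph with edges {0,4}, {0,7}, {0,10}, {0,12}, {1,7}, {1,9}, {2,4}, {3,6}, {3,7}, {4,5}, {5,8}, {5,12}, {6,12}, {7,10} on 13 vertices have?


b_1 = E - V + (number of components).
E = 14, V = 13, components = 2.
b_1 = 14 - 13 + 2 = 3

3


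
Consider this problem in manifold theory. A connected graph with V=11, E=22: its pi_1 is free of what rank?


For a connected graph: rank(pi_1) = b_1 = E - V + 1 = 1 - chi.
chi = V - E = 11 - 22 = -11.
rank = 1 - (-11) = 22 - 11 + 1 = 12

12


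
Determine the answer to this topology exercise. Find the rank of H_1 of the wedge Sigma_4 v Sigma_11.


For a wedge: H_1(A v B) = H_1(A) + H_1(B).
b_1(Sigma_4) = 8, b_1(Sigma_11) = 22.
b_1 = 8 + 22 = 30

30


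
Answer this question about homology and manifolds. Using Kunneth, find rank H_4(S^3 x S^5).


Each S^d has Poincare polynomial 1 + t^d.
The product S^3 x S^5 has Poincare polynomial prod(1+t^d_i).
Expanding: b_0=1, b_3=1, b_5=1, b_8=1.
b_4 = 0

0


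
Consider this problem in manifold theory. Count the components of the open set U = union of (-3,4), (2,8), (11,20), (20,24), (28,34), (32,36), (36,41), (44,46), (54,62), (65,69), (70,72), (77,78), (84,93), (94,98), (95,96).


Sort and merge overlapping open intervals.
Merged: (-3,8), (11,20), (20,24), (28,36), (36,41), (44,46), (54,62), (65,69), (70,72), (77,78), (84,93), (94,98).
Number of components = 12

12


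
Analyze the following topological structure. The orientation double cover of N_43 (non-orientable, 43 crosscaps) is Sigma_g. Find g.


chi(N_43) = 2 - 43 = -41.
Double cover: chi(Sigma_g) = 2 * chi(N_43) = 2*(-41) = -82.
2 - 2g = -82, so g = (2 - (-82))/2 = 84/2 = 42

42


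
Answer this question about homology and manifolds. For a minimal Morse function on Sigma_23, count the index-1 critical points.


A perfect Morse function has m_k = b_k.
For Sigma_23: b_0=1, b_1=2g=46, b_2=1.
Saddles m_1 = 2g = 46

46


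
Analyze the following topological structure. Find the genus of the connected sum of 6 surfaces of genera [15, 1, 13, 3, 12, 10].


Genus is additive under connected sum of orientable surfaces.
g = 15 + 1 + 13 + 3 + 12 + 10 = 54

54


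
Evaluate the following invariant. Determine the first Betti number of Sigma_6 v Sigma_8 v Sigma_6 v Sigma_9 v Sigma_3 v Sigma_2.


For a wedge X v Y: reduced H_k(X v Y) = H_k(X) + H_k(Y).
Each Sigma_g contributes b_1 = 2g.
b_1 = 12 + 16 + 12 + 18 + 6 + 4 = 68

68


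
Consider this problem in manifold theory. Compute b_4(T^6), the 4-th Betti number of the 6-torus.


By the Kunneth formula, b_k(T^n) = C(n,k).
b_4(T^6) = C(6,4).
C(6,4) = 6!/(4!*2!) = 15

15


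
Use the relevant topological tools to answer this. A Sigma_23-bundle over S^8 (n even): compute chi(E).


chi(S^8) = 2 (n even), chi(Sigma_23) = 2 - 2*23 = -44.
chi(E) = 2 * (-44) = -88

-88


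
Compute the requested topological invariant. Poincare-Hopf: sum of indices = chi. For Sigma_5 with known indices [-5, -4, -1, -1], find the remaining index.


Poincare-Hopf: sum of indices = chi(M).
chi(Sigma_5) = 2 - 2*5 = -8.
Sum of known indices = -11.
x = chi - (sum known) = -8 - (-11) = 3

3


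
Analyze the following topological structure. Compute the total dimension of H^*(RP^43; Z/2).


H^k(RP^43; Z/2) = Z/2 for each 0 <= k <= 43.
Total dimension = 43 + 1 = 44

44


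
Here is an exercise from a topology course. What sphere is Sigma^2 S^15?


Each suspension raises dimension by 1: Sigma S^n = S^{n+1}.
Sigma^2 S^15 = S^{15+2} = S^17

17


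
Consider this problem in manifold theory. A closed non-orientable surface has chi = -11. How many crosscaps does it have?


chi = 2 - k for closed non-orientable surfaces with k crosscaps.
-11 = 2 - k
k = 2 - (-11) = 13

13


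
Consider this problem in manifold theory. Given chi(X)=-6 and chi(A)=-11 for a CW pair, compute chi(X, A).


Relative Euler characteristic: chi(X, A) = chi(X) - chi(A).
= -6 - (-11) = 5

5


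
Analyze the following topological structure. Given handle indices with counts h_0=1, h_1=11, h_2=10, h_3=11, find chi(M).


Handles of index k contribute (-1)^k to chi (same as CW cells).
chi = (1) + (-11) + (10) + (-11) = -11

-11


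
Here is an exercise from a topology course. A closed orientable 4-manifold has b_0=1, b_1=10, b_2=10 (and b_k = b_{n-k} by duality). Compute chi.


By Poincare duality b_k = b_{4-k}, so full Betti numbers: b_0=1, b_1=10, b_2=10, b_3=10, b_4=1.
chi = sum (-1)^k b_k = -8

-8


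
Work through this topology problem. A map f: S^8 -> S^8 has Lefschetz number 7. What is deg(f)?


L(f) = 1 + (-1)^8 deg(f) on S^8.
7 = 1 + (-1)^8 * deg(f)
(-1)^8 * deg(f) = 6
deg(f) = 6

6


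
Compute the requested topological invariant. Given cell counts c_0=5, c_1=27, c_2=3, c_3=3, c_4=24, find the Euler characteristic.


chi = sum_k (-1)^k c_k.
= (-1)^0*5 + (-1)^1*27 + (-1)^2*3 + (-1)^3*3 + (-1)^4*24
= (5) + (-27) + (3) + (-3) + (24)
= 2

2


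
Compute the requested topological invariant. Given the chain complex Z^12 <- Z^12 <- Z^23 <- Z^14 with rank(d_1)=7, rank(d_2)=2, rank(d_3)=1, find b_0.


rank H_k = rank(ker d_k) - rank(im d_{k+1}).
rank(ker d_0) = rank(C_0) - rank(d_0) = 12 - 0 = 12.
rank(im d_{0+1}) = 7.
rank H_0 = 12 - 7 = 5

5


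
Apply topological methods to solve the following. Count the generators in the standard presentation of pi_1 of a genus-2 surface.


Standard presentation: pi_1(Sigma_g) = <a_1,b_1,...,a_g,b_g | [a_1,b_1]...[a_g,b_g] = 1>.
Number of generators = 2g = 2*2 = 4

4


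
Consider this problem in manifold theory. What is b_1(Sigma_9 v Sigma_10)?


For a wedge: H_1(A v B) = H_1(A) + H_1(B).
b_1(Sigma_9) = 18, b_1(Sigma_10) = 20.
b_1 = 18 + 20 = 38

38


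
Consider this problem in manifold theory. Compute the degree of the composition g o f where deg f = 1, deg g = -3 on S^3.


Degree is multiplicative under composition: deg(g o f) = deg(g) * deg(f).
= -3 * 1 = -3

-3


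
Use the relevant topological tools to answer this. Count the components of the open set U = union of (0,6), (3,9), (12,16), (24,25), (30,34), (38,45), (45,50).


Sort and merge overlapping open intervals.
Merged: (0,9), (12,16), (24,25), (30,34), (38,45), (45,50).
Number of components = 6

6


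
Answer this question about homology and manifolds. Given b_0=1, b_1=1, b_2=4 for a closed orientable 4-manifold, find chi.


By Poincare duality b_k = b_{4-k}, so full Betti numbers: b_0=1, b_1=1, b_2=4, b_3=1, b_4=1.
chi = sum (-1)^k b_k = 4

4


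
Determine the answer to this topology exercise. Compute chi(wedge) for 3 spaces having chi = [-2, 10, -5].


chi(A v B) = chi(A) + chi(B) - 1 (one point identified).
For 3 spaces: chi = (sum chi_i) - (3 - 1).
sum = 3; chi = 3 - 2 = 1

1


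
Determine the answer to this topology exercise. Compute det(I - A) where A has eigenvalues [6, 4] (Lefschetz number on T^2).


For a torus self-map: L(f) = det(I - A) where A acts on H_1.
L(f) = (1-6) * (1-4) = -5 * -3 = 15

15


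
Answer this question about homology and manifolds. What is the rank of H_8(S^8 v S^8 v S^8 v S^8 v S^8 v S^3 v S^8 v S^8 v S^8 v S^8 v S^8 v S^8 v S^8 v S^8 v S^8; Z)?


For a wedge of spheres, H_k (k>0) is free on one generator per sphere of dimension k.
Spheres of dimension 8: count = 14.
b_8 = 14

14


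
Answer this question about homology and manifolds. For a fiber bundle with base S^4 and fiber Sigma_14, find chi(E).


chi(S^4) = 2 (n even), chi(Sigma_14) = 2 - 2*14 = -26.
chi(E) = 2 * (-26) = -52

-52


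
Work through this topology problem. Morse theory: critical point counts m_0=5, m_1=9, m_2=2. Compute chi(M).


Morse theory: chi(M) = sum_k (-1)^k m_k where m_k = #(index-k critical points).
= (5) + (-9) + (2) = -2

-2


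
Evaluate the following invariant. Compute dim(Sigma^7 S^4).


Each suspension raises dimension by 1: Sigma S^n = S^{n+1}.
Sigma^7 S^4 = S^{4+7} = S^11

11


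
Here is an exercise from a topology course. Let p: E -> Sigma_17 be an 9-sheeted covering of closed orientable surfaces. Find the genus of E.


For an n-sheeted cover: chi(E) = n * chi(B).
chi(Sigma_17) = 2 - 2*17 = -32.
chi(E) = 9 * (-32) = -288.
genus(E) = (2 - chi(E))/2 = (2 - (-288))/2 = 290/2 = 145

145


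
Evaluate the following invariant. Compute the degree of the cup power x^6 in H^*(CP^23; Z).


|x| = 2 in H^*(CP^n).
|x^6| = 6 * |x| = 6 * 2 = 12

12


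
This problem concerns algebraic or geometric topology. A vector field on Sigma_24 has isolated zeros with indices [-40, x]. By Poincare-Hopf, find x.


Poincare-Hopf: sum of indices = chi(M).
chi(Sigma_24) = 2 - 2*24 = -46.
Sum of known indices = -40.
x = chi - (sum known) = -46 - (-40) = -6

-6


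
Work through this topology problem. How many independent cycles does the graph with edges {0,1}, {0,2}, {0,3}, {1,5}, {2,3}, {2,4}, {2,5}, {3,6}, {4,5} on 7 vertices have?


b_1 = E - V + (number of components).
E = 9, V = 7, components = 1.
b_1 = 9 - 7 + 1 = 3

3


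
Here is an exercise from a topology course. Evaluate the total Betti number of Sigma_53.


For Sigma_53: b_0 = 1, b_1 = 2g = 106, b_2 = 1.
Total = 1 + 106 + 1 = 108

108


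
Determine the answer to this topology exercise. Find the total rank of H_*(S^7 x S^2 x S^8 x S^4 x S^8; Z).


Total Betti number is multiplicative under products.
Each S^d (d>=1) has total Betti number 2.
There are 5 sphere factors.
Total = 2^5 = 32

32


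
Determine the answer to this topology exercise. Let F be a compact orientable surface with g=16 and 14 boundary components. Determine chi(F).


For a compact orientable surface with genus g and b boundary components: chi = 2 - 2g - b.
chi = 2 - 2*16 - 14 = 2 - 32 - 14 = -44

-44


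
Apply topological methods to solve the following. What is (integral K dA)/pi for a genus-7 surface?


Gauss-Bonnet: integral K dA = 2*pi*chi(M).
chi(Sigma_7) = 2 - 2*7 = -12.
(integral K dA)/pi = 2*chi = 2*(-12) = -24

-24


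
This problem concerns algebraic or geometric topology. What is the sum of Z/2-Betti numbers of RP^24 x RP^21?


dim H^*(RP^n; Z/2) = n+1 (one Z/2 in each degree 0..n).
Total Betti number is multiplicative.
Total = (24+1) * (21+1) = 25 * 22 = 550

550


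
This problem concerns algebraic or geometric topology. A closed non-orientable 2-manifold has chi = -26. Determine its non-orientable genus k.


chi = 2 - k for closed non-orientable surfaces with k crosscaps.
-26 = 2 - k
k = 2 - (-26) = 28

28


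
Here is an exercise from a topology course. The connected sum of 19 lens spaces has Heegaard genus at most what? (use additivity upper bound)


Heegaard genus satisfies g(A#B) <= g(A) + g(B).
Each lens space has g = 1.
Upper bound: 19 * 1 = 19

19


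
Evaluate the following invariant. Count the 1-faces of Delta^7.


Delta^7 has 7+1 vertices. A 1-face is a choice of 1+1 vertices.
f_1 = C(7+1, 1+1) = C(8,2) = 28

28


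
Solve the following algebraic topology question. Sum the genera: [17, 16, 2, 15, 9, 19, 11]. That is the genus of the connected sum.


Genus is additive under connected sum of orientable surfaces.
g = 17 + 16 + 2 + 15 + 9 + 19 + 11 = 89

89


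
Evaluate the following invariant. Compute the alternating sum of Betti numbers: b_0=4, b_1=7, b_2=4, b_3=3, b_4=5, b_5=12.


chi = sum_k (-1)^k b_k.
= (4) + (-7) + (4) + (-3) + (5) + (-12)
= -9

-9


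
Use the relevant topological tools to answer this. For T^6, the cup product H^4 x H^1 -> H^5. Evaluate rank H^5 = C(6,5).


Cup product: H^p x H^q -> H^{p+q}; here p+q = 4+1 = 5.
rank H^k(T^n) = C(n,k).
C(6,5) = 6

6


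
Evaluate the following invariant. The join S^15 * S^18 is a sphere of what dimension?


Join of spheres: S^m * S^n = S^{m+n+1}.
dim = 15 + 18 + 1 = 34

34


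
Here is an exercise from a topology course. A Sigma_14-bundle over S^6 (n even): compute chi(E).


chi(S^6) = 2 (n even), chi(Sigma_14) = 2 - 2*14 = -26.
chi(E) = 2 * (-26) = -52

-52


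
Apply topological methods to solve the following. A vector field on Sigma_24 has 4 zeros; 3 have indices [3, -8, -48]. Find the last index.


Poincare-Hopf: sum of indices = chi(M).
chi(Sigma_24) = 2 - 2*24 = -46.
Sum of known indices = -53.
x = chi - (sum known) = -46 - (-53) = 7

7


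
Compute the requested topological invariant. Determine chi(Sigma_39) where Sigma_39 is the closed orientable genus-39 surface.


For a closed orientable surface of genus g: chi = 2 - 2g.
Here g = 39.
chi = 2 - 2*39 = 2 - 78 = -76

-76


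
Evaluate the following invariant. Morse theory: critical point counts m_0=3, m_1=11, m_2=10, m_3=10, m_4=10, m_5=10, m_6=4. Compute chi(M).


Morse theory: chi(M) = sum_k (-1)^k m_k where m_k = #(index-k critical points).
= (3) + (-11) + (10) + (-10) + (10) + (-10) + (4) = -4

-4


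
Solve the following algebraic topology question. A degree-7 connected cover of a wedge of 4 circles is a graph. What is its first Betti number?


Nielsen-Schreier: an index-n subgroup of F_r is free of rank 1 + n(r-1).
Equivalently: chi(cover) = n*chi(base); chi(vee_r S^1) = 1 - 4 = -3.
chi(E) = 7*(-3) = -21; rank = 1 - chi(E) = 1 - (-21) = 22.
rank = 1 + 7*(4-1) = 1 + 21 = 22

22


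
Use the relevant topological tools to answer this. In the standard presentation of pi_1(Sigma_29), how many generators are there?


Standard presentation: pi_1(Sigma_g) = <a_1,b_1,...,a_g,b_g | [a_1,b_1]...[a_g,b_g] = 1>.
Number of generators = 2g = 2*29 = 58

58


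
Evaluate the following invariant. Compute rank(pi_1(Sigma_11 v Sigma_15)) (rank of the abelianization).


For a wedge: H_1(A v B) = H_1(A) + H_1(B).
b_1(Sigma_11) = 22, b_1(Sigma_15) = 30.
b_1 = 22 + 30 = 52

52


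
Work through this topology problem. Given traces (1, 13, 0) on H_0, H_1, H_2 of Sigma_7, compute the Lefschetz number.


L(f) = tr(f_0*) - tr(f_1*) + tr(f_2*).
= 1 - (13) + (0)
= -12

-12


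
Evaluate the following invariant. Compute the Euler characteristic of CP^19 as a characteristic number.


For any closed oriented manifold, <e(TM),[M]> = chi(M).
chi(CP^19) = 19+1 = 20

20


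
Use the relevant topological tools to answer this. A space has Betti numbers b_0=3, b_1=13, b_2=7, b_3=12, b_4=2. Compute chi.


chi = sum_k (-1)^k b_k.
= (3) + (-13) + (7) + (-12) + (2)
= -13

-13


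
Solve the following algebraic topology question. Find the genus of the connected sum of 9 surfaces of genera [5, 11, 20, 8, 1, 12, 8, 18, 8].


Genus is additive under connected sum of orientable surfaces.
g = 5 + 11 + 20 + 8 + 1 + 12 + 8 + 18 + 8 = 91

91


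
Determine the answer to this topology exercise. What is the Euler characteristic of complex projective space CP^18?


CP^18 has one cell in each even dimension 0, 2, ..., 2*18 (18+1 cells total).
All cells are even-dimensional, so chi = number of cells.
chi = 18 + 1 = 19

19


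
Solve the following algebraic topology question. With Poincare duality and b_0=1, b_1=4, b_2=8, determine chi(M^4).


By Poincare duality b_k = b_{4-k}, so full Betti numbers: b_0=1, b_1=4, b_2=8, b_3=4, b_4=1.
chi = sum (-1)^k b_k = 2

2


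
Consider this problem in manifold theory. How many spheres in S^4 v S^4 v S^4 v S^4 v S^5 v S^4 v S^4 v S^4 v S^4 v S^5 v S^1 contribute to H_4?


For a wedge of spheres, H_k (k>0) is free on one generator per sphere of dimension k.
Spheres of dimension 4: count = 8.
b_4 = 8

8


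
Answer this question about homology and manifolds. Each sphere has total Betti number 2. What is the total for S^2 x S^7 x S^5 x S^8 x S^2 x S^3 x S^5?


Total Betti number is multiplicative under products.
Each S^d (d>=1) has total Betti number 2.
There are 7 sphere factors.
Total = 2^7 = 128

128


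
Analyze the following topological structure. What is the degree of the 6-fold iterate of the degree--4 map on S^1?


deg(f) = -4. Degree is multiplicative: deg(f^6) = (deg f)^6.
deg(f^6) = (-4)^6 = 4096

4096


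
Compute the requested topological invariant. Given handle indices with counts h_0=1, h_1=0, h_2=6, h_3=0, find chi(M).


Handles of index k contribute (-1)^k to chi (same as CW cells).
chi = (1) + (0) + (6) + (0) = 7

7


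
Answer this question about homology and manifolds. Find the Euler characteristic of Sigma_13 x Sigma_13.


chi(Sigma_13) = 2 - 2*13 = -24
chi(Sigma_13) = 2 - 2*13 = -24
chi(product) = (-24) * (-24) = 576

576


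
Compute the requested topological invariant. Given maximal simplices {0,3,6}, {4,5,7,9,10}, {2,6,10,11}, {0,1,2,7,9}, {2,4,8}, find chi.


Enumerate all faces; f-vector: f_0=12, f_1=31, f_2=26, f_3=11, f_4=2.
chi = sum (-1)^k f_k = -2

-2


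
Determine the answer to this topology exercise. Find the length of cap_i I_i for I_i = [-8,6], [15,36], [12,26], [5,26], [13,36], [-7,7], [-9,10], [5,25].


Intersection = [max(a_i), min(b_i)] = [15, 6].
Since 15 > 6, the intersection is empty.
Length = 0

0


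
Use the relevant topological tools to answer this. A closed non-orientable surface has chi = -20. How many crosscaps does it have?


chi = 2 - k for closed non-orientable surfaces with k crosscaps.
-20 = 2 - k
k = 2 - (-20) = 22

22


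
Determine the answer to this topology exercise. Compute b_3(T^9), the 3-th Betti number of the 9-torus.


By the Kunneth formula, b_k(T^n) = C(n,k).
b_3(T^9) = C(9,3).
C(9,3) = 9!/(3!*6!) = 84

84


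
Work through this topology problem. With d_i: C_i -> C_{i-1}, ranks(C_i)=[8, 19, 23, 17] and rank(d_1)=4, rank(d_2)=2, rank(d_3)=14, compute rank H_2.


rank H_k = rank(ker d_k) - rank(im d_{k+1}).
rank(ker d_2) = rank(C_2) - rank(d_2) = 23 - 2 = 21.
rank(im d_{2+1}) = 14.
rank H_2 = 21 - 14 = 7

7


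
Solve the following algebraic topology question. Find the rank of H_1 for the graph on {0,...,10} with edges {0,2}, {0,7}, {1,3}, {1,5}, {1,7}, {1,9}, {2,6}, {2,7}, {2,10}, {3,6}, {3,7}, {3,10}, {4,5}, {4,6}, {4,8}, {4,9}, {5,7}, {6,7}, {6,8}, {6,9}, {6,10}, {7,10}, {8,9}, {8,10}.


b_1 = E - V + (number of components).
E = 24, V = 11, components = 1.
b_1 = 24 - 11 + 1 = 14

14


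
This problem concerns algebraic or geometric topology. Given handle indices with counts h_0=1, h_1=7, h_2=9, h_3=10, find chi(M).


Handles of index k contribute (-1)^k to chi (same as CW cells).
chi = (1) + (-7) + (9) + (-10) = -7

-7


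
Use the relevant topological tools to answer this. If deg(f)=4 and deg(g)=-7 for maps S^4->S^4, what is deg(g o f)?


Degree is multiplicative under composition: deg(g o f) = deg(g) * deg(f).
= -7 * 4 = -28

-28


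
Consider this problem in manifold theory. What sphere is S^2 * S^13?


Join of spheres: S^m * S^n = S^{m+n+1}.
dim = 2 + 13 + 1 = 16

16


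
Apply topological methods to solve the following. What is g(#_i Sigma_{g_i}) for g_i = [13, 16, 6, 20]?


Genus is additive under connected sum of orientable surfaces.
g = 13 + 16 + 6 + 20 = 55

55


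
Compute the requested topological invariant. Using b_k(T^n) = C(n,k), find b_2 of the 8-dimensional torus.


By the Kunneth formula, b_k(T^n) = C(n,k).
b_2(T^8) = C(8,2).
C(8,2) = 8!/(2!*6!) = 28

28


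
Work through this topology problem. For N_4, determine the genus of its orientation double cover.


chi(N_4) = 2 - 4 = -2.
Double cover: chi(Sigma_g) = 2 * chi(N_4) = 2*(-2) = -4.
2 - 2g = -4, so g = (2 - (-4))/2 = 6/2 = 3

3


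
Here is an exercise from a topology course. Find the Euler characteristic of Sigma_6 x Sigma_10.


chi(Sigma_6) = 2 - 2*6 = -10
chi(Sigma_10) = 2 - 2*10 = -18
chi(product) = (-10) * (-18) = 180

180


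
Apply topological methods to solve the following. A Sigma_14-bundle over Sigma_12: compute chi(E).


For a fiber bundle F -> E -> B (with CW structure): chi(E) = chi(B) * chi(F).
chi(Sigma_12) = -22, chi(Sigma_14) = -26.
chi(E) = (-22) * (-26) = 572

572


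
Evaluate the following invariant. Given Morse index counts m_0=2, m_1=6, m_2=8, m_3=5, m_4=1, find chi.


Morse theory: chi(M) = sum_k (-1)^k m_k where m_k = #(index-k critical points).
= (2) + (-6) + (8) + (-5) + (1) = 0

0


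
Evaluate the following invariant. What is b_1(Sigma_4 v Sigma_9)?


For a wedge: H_1(A v B) = H_1(A) + H_1(B).
b_1(Sigma_4) = 8, b_1(Sigma_9) = 18.
b_1 = 8 + 18 = 26

26


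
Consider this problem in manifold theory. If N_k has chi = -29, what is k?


chi = 2 - k for closed non-orientable surfaces with k crosscaps.
-29 = 2 - k
k = 2 - (-29) = 31

31


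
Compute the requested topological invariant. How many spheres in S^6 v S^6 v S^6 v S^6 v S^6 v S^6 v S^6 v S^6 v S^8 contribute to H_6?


For a wedge of spheres, H_k (k>0) is free on one generator per sphere of dimension k.
Spheres of dimension 6: count = 8.
b_6 = 8

8


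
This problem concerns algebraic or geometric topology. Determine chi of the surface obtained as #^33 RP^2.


For a non-orientable closed surface with k crosscaps: chi = 2 - k.
Here k = 33.
chi = 2 - 33 = -31

-31


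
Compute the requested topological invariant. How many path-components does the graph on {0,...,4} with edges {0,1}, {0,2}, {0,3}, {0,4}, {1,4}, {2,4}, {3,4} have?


Run DFS/union-find over 5 vertices.
V = 5, E = 7.
Number of components = 1

1


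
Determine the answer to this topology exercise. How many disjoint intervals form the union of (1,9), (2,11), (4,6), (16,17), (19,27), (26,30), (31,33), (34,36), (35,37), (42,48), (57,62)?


Sort and merge overlapping open intervals.
Merged: (1,11), (16,17), (19,30), (31,33), (34,37), (42,48), (57,62).
Number of components = 7

7


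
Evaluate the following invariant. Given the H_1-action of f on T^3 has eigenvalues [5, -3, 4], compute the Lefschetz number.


For a torus self-map: L(f) = det(I - A) where A acts on H_1.
L(f) = (1-5) * (1--3) * (1-4) = -4 * 4 * -3 = 48

48


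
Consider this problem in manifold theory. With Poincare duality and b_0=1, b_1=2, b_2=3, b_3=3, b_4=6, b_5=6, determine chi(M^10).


By Poincare duality b_k = b_{10-k}, so full Betti numbers: b_0=1, b_1=2, b_2=3, b_3=3, b_4=6, b_5=6, b_6=6, b_7=3, b_8=3, b_9=2, b_10=1.
chi = sum (-1)^k b_k = 4

4


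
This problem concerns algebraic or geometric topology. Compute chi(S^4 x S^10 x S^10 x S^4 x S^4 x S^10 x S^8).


chi is multiplicative: chi(X x Y) = chi(X) chi(Y).
Each even-dim sphere has chi = 2. There are 7 factors.
chi = 2^7 = 128

128


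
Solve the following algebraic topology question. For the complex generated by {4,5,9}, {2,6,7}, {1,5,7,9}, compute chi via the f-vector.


Enumerate all faces; f-vector: f_0=7, f_1=11, f_2=6, f_3=1.
chi = sum (-1)^k f_k = 1

1


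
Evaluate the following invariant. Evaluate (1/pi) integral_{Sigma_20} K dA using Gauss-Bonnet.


Gauss-Bonnet: integral K dA = 2*pi*chi(M).
chi(Sigma_20) = 2 - 2*20 = -38.
(integral K dA)/pi = 2*chi = 2*(-38) = -76

-76


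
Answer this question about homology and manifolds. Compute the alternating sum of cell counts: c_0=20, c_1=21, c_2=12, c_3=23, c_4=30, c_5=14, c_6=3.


chi = sum_k (-1)^k c_k.
= (-1)^0*20 + (-1)^1*21 + (-1)^2*12 + (-1)^3*23 + (-1)^4*30 + (-1)^5*14 + (-1)^6*3
= (20) + (-21) + (12) + (-23) + (30) + (-14) + (3)
= 7

7


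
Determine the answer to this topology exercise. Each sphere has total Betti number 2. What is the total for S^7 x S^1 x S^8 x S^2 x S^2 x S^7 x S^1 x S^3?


Total Betti number is multiplicative under products.
Each S^d (d>=1) has total Betti number 2.
There are 8 sphere factors.
Total = 2^8 = 256

256


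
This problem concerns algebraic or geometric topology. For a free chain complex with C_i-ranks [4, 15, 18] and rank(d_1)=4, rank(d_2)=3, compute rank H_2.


rank H_k = rank(ker d_k) - rank(im d_{k+1}).
rank(ker d_2) = rank(C_2) - rank(d_2) = 18 - 3 = 15.
rank(im d_{2+1}) = 0.
rank H_2 = 15 - 0 = 15

15


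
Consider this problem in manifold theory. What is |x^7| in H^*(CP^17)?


|x| = 2 in H^*(CP^n).
|x^7| = 7 * |x| = 7 * 2 = 14

14


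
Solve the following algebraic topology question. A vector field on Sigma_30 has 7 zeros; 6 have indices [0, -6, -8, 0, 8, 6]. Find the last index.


Poincare-Hopf: sum of indices = chi(M).
chi(Sigma_30) = 2 - 2*30 = -58.
Sum of known indices = 0.
x = chi - (sum known) = -58 - (0) = -58

-58


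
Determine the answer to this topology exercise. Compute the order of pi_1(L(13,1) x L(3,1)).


pi_1(X x Y) = pi_1(X) x pi_1(Y).
pi_1(L(13,1)) = Z/13, pi_1(L(3,1)) = Z/3.
|Z/13 x Z/3| = 13 * 3 = 39

39


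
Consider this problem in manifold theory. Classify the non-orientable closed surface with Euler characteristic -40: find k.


chi = 2 - k for closed non-orientable surfaces with k crosscaps.
-40 = 2 - k
k = 2 - (-40) = 42

42


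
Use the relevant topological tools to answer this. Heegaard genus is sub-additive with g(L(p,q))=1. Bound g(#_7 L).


Heegaard genus satisfies g(A#B) <= g(A) + g(B).
Each lens space has g = 1.
Upper bound: 7 * 1 = 7

7


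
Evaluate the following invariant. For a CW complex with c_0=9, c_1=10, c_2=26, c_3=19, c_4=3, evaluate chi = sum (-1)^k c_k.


chi = sum_k (-1)^k c_k.
= (-1)^0*9 + (-1)^1*10 + (-1)^2*26 + (-1)^3*19 + (-1)^4*3
= (9) + (-10) + (26) + (-19) + (3)
= 9

9


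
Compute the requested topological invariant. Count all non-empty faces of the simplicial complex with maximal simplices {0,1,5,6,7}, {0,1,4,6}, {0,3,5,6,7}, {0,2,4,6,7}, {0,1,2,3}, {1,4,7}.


Each maximal simplex on m vertices has 2^m - 1 nonempty faces.
Take the union (dedupe shared faces).
Total distinct faces = 84

84


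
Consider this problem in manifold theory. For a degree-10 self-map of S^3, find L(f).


On S^3: L(f) = tr(f_0*) + (-1)^3 tr(f_3*) = 1 + (-1)^3 * deg(f).
L(f) = 1 + (-1)^3 * 10 = 1 + -10 = -9

-9


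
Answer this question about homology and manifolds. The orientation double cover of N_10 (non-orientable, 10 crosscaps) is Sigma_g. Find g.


chi(N_10) = 2 - 10 = -8.
Double cover: chi(Sigma_g) = 2 * chi(N_10) = 2*(-8) = -16.
2 - 2g = -16, so g = (2 - (-16))/2 = 18/2 = 9

9


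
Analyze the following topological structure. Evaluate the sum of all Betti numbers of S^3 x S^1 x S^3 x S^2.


Total Betti number is multiplicative under products.
Each S^d (d>=1) has total Betti number 2.
There are 4 sphere factors.
Total = 2^4 = 16

16


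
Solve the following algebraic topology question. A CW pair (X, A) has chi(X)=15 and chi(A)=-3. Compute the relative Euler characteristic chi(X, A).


Relative Euler characteristic: chi(X, A) = chi(X) - chi(A).
= 15 - (-3) = 18

18


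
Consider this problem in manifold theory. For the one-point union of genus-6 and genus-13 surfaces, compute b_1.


For a wedge: H_1(A v B) = H_1(A) + H_1(B).
b_1(Sigma_6) = 12, b_1(Sigma_13) = 26.
b_1 = 12 + 26 = 38

38


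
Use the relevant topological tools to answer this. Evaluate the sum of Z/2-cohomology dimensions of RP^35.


H^k(RP^35; Z/2) = Z/2 for each 0 <= k <= 35.
Total dimension = 35 + 1 = 36

36


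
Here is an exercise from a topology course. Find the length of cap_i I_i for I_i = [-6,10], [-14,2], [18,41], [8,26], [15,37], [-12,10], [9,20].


Intersection = [max(a_i), min(b_i)] = [18, 2].
Since 18 > 2, the intersection is empty.
Length = 0

0


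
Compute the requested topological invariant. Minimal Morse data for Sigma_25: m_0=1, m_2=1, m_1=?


A perfect Morse function has m_k = b_k.
For Sigma_25: b_0=1, b_1=2g=50, b_2=1.
Saddles m_1 = 2g = 50

50


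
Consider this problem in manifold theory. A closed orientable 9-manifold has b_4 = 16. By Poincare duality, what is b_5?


Poincare duality for closed orientable n-manifolds: b_k = b_{n-k}.
Here n = 9, so b_5 = b_4 = 16

16


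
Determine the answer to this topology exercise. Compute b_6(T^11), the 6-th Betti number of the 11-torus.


By the Kunneth formula, b_k(T^n) = C(n,k).
b_6(T^11) = C(11,6).
C(11,6) = 11!/(6!*5!) = 462

462


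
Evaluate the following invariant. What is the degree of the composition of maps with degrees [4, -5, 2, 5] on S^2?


Degree is multiplicative: deg(composition) = product of degrees.
= (4) * (-5) * (2) * (5) = -200

-200


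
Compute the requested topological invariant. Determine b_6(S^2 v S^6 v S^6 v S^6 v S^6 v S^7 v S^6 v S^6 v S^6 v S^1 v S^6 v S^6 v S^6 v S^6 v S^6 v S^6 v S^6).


For a wedge of spheres, H_k (k>0) is free on one generator per sphere of dimension k.
Spheres of dimension 6: count = 14.
b_6 = 14

14


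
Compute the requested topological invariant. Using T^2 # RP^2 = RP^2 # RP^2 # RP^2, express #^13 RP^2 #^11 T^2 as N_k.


Since a >= 1, the sum is non-orientable; each T^2 can be replaced by RP^2 # RP^2 (since T^2#RP^2 = 3RP^2).
Total crosscaps k = 13 + 2*11 = 35.
Check via chi: chi = 13*1 + 11*0 - (13+11-1)*2 = -33 = 2 - k = -33. Consistent.

35


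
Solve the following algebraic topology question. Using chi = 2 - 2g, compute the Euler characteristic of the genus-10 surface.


For a closed orientable surface of genus g: chi = 2 - 2g.
Here g = 10.
chi = 2 - 2*10 = 2 - 20 = -18

-18


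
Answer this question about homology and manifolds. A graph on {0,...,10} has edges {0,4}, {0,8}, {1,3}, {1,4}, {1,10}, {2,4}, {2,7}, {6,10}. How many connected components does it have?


Run DFS/union-find over 11 vertices.
V = 11, E = 8.
Number of components = 3

3
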